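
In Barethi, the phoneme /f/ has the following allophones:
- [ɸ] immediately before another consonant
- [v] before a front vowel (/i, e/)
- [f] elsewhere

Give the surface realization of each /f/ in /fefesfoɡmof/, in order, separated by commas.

[v], [v], [f], [f]

Occurrence 1 (position 1): before a front vowel (/i, e/) → [v].
Occurrence 2 (position 3): before a front vowel (/i, e/) → [v].
Occurrence 3 (position 6): no conditioning environment matches → elsewhere allophone [f].
Occurrence 4 (position 11): no conditioning environment matches → elsewhere allophone [f].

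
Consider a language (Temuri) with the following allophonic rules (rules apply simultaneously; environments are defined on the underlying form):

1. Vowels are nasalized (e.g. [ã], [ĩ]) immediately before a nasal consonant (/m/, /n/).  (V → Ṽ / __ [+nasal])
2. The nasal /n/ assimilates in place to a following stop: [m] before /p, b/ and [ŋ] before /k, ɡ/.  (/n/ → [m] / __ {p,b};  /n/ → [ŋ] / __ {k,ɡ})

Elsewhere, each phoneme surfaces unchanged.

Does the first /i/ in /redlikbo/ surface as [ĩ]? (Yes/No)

/i/ (between /l/ and /k/) is in the target of rule 1 but the environment (before a nasal consonant) is not met → [i].
The actual realization is [i], not [ĩ].

No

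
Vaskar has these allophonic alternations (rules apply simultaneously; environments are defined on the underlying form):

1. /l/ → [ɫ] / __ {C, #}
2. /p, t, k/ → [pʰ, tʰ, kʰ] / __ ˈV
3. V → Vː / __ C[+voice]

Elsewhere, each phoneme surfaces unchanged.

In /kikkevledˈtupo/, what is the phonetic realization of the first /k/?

[k]

/k/ (word-initial) fails the environment for rule 2, so it stays [k].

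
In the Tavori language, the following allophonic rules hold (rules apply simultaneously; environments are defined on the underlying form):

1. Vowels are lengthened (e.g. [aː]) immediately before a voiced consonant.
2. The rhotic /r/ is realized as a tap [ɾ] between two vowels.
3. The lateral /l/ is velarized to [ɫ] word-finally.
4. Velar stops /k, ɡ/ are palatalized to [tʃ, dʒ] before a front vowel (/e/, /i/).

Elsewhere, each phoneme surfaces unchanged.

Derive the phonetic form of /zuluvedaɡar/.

/z/ (word-initial): no rule targets it → [z].
/u/ (between /z/ and /l/) occurs before a voiced consonant → [uː] by rule 1.
/l/ (between /u/ and /u/) fails the environment for rule 3, so it stays [l].
/u/ — between /l/ and /v/, before a voiced consonant — surfaces as [uː] (rule 1).
/v/ (between /u/ and /e/) is unaffected → [v].
/e/ meets the environment for rule 1 (before a voiced consonant) → [eː].
/d/ (between /e/ and /a/) is unaffected → [d].
Rule 1 applies to /a/ (between /d/ and /ɡ/: before a voiced consonant) → [aː].
/ɡ/ (between /a/ and /a/) fails the environment for rule 4, so it stays [ɡ].
/a/ — between /ɡ/ and /r/, before a voiced consonant — surfaces as [aː] (rule 1).
/r/ (word-final) is in the target of rule 2 but the environment (between two vowels) is not met → [r].

[zuːluːveːdaːɡaːr]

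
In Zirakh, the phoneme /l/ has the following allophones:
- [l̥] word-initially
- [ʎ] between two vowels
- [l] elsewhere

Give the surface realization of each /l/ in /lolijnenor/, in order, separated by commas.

Occurrence 1 (position 1): word-initially → [l̥].
Occurrence 2 (position 3): between two vowels → [ʎ].

[l̥], [ʎ]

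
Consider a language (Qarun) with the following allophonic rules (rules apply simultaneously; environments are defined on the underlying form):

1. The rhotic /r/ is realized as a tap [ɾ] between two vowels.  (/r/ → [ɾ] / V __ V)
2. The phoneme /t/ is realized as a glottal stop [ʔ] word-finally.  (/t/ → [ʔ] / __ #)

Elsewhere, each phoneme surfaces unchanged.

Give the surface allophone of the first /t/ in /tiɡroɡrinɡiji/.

/t/ — word-initial; rule 2 does not apply here → [t].

[t]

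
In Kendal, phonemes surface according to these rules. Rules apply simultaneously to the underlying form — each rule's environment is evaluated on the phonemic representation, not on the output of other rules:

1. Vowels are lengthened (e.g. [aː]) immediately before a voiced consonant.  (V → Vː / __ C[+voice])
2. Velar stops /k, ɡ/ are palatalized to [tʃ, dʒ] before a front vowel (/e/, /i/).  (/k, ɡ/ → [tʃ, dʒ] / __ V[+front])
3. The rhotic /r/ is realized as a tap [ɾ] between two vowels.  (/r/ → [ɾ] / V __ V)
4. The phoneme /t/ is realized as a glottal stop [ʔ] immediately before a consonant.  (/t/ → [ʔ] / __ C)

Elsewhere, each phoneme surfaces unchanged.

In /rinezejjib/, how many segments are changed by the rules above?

4

Segments that undergo a rule: /i/ → [iː] (rule 1); /e/ → [eː] (rule 1); /e/ → [eː] (rule 1); /i/ → [iː] (rule 1).
All other segments surface unchanged.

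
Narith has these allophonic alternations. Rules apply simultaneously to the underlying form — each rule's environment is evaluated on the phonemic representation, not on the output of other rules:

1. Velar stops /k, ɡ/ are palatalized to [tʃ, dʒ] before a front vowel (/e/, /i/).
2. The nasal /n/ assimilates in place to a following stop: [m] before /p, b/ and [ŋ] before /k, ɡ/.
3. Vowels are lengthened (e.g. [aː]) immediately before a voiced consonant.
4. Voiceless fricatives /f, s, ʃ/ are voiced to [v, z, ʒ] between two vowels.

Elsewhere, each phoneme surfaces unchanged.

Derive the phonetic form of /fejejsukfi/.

[feːjeːjsukfi]

/f/ (word-initial): rule 4 targets it, but not between two vowels → unchanged [f].
/e/ (between /f/ and /j/): before a voiced consonant, so rule 3 applies → [eː].
/j/ — not in any rule's target class → [j].
/e/ meets the environment for rule 3 (before a voiced consonant) → [eː].
/j/ (between /e/ and /s/): no rule targets it → [j].
/s/ — between /j/ and /u/; rule 4 does not apply here → [s].
/u/ (between /s/ and /k/): rule 3 targets it, but not before a voiced consonant → unchanged [u].
/k/ (between /u/ and /f/) fails the environment for rule 1, so it stays [k].
/f/ (between /k/ and /i/) is in the target of rule 4 but the environment (between two vowels) is not met → [f].
/i/ (word-final) is in the target of rule 3 but the environment (before a voiced consonant) is not met → [i].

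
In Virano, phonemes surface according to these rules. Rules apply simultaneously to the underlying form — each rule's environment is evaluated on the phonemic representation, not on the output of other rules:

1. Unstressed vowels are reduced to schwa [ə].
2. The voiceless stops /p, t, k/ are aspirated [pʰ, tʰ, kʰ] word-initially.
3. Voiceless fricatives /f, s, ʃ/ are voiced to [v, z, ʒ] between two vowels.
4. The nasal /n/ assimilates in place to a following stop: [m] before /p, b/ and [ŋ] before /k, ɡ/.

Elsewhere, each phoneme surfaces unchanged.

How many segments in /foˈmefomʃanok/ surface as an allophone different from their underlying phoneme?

5

Segments that undergo a rule: /o/ → [ə] (rule 1); /f/ → [v] (rule 3); /o/ → [ə] (rule 1); /a/ → [ə] (rule 1); /o/ → [ə] (rule 1).
All other segments surface unchanged.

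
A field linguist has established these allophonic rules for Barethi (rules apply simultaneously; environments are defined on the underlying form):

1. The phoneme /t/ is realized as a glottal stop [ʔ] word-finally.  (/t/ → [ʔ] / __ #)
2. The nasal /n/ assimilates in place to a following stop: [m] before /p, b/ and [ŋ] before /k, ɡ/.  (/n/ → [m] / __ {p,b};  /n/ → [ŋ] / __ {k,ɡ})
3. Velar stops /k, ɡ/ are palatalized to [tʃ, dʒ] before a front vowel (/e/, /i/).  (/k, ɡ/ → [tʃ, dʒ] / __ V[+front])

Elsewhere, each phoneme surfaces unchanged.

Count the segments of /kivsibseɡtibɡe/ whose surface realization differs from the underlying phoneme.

2

Segments that undergo a rule: /k/ → [tʃ] (rule 3); /ɡ/ → [dʒ] (rule 3).
All other segments surface unchanged.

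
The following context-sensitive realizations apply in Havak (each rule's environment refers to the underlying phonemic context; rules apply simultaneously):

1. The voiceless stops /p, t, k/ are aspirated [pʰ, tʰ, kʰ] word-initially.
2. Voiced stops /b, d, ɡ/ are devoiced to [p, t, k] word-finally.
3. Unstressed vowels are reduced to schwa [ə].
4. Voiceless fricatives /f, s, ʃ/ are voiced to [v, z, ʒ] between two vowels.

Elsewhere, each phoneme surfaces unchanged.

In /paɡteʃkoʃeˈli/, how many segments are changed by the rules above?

6

Segments that undergo a rule: /p/ → [pʰ] (rule 1); /a/ → [ə] (rule 3); /e/ → [ə] (rule 3); /o/ → [ə] (rule 3); /ʃ/ → [ʒ] (rule 4); /e/ → [ə] (rule 3).
All other segments surface unchanged.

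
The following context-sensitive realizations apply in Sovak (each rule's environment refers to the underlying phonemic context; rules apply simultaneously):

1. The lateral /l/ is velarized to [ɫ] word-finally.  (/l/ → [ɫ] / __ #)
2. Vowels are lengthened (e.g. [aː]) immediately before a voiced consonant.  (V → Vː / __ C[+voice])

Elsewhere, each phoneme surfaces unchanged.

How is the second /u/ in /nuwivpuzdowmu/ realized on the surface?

[uː]

Rule 2 applies to /u/ (between /p/ and /z/: before a voiced consonant) → [uː].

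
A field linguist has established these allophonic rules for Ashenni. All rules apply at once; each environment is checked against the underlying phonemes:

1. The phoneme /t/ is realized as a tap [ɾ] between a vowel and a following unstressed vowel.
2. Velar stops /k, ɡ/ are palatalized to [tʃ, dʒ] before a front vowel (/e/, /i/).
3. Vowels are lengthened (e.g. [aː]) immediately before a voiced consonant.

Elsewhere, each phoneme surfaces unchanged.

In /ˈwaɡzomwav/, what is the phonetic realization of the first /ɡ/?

[ɡ]

/ɡ/ (between /a/ and /z/) fails the environment for rule 2, so it stays [ɡ].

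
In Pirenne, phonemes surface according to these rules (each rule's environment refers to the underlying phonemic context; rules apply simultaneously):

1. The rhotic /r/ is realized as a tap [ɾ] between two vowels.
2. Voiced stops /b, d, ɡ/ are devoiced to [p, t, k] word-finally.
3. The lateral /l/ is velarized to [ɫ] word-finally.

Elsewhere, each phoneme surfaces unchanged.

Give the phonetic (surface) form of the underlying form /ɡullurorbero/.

/ɡ/ (word-initial) fails the environment for rule 2, so it stays [ɡ].
/u/ (between /ɡ/ and /l/): no rule targets it → [u].
/l/ (between /u/ and /l/) fails the environment for rule 3, so it stays [l].
/l/ (between /l/ and /u/) is in the target of rule 3 but the environment (word-finally) is not met → [l].
/u/ (between /l/ and /r/): no rule targets it → [u].
/r/ (between /u/ and /o/): between two vowels, so rule 1 applies → [ɾ].
/o/ — not in any rule's target class → [o].
/r/ (between /o/ and /b/): rule 1 targets it, but not between two vowels → unchanged [r].
/b/ — between /r/ and /e/; rule 2 does not apply here → [b].
/e/ (between /b/ and /r/) is unaffected → [e].
/r/ (between /e/ and /o/): between two vowels, so rule 1 applies → [ɾ].
/o/ stays [o].

[ɡulluɾorbeɾo]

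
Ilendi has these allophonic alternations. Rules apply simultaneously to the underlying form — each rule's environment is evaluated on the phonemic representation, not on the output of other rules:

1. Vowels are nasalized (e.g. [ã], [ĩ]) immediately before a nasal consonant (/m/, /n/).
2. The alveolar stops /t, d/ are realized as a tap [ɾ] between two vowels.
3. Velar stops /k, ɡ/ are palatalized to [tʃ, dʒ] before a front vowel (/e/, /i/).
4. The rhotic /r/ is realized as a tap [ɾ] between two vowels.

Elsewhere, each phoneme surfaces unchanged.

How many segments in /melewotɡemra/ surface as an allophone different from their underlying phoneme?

2

Segments that undergo a rule: /ɡ/ → [dʒ] (rule 3); /e/ → [ẽ] (rule 1).
All other segments surface unchanged.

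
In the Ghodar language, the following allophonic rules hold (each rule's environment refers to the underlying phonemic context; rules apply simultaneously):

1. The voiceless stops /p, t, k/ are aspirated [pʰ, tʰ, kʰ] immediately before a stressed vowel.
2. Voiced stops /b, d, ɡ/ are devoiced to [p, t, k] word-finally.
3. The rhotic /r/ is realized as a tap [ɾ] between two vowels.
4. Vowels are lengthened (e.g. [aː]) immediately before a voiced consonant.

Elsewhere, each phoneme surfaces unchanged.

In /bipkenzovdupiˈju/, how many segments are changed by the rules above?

Segments that undergo a rule: /e/ → [eː] (rule 4); /o/ → [oː] (rule 4); /i/ → [iː] (rule 4).
All other segments surface unchanged.

3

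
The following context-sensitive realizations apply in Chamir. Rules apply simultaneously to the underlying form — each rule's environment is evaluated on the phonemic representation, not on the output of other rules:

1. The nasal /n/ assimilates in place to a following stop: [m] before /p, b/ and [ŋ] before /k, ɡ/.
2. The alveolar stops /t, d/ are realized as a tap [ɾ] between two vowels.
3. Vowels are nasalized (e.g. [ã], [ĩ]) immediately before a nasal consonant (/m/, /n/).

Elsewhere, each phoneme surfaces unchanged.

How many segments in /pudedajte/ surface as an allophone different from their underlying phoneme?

Segments that undergo a rule: /d/ → [ɾ] (rule 2); /d/ → [ɾ] (rule 2).
All other segments surface unchanged.

2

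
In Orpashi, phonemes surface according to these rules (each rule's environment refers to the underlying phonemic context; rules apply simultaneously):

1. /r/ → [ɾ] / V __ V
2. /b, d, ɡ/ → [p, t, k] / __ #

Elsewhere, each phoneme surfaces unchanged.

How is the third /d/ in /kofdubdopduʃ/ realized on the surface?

/d/ (between /p/ and /u/) is in the target of rule 2 but the environment (word-finally) is not met → [d].

[d]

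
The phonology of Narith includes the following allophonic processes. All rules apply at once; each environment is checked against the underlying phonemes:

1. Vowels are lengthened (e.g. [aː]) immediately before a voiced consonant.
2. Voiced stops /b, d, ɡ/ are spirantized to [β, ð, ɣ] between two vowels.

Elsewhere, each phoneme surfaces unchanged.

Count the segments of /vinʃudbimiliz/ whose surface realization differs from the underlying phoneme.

Segments that undergo a rule: /i/ → [iː] (rule 1); /u/ → [uː] (rule 1); /i/ → [iː] (rule 1); /i/ → [iː] (rule 1); /i/ → [iː] (rule 1).
All other segments surface unchanged.

5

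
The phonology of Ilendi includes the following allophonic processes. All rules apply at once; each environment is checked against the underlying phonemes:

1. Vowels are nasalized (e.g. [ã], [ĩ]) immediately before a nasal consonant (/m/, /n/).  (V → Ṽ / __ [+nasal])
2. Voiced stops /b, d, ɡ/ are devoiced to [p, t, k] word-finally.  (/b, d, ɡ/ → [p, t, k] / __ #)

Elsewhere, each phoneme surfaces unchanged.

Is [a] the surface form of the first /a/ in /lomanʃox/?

Rule 1 applies to /a/ (between /m/ and /n/: before a nasal consonant) → [ã].
The actual realization is [ã], not [a].

No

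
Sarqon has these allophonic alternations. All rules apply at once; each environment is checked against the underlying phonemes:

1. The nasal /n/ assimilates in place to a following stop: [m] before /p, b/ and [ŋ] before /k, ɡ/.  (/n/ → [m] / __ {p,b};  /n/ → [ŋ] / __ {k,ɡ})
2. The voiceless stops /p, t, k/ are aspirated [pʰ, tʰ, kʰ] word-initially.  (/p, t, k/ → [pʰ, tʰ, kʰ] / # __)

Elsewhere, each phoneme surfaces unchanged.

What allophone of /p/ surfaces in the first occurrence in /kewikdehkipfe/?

[p]

/p/ (between /i/ and /f/) fails the environment for rule 2, so it stays [p].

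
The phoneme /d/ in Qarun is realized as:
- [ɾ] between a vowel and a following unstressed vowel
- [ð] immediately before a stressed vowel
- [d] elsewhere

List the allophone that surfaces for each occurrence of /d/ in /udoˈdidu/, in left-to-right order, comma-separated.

[ɾ], [ð], [ɾ]

Occurrence 1 (position 2): between a vowel and a following unstressed vowel → [ɾ].
Occurrence 2 (position 4): immediately before a stressed vowel → [ð].
Occurrence 3 (position 6): between a vowel and a following unstressed vowel → [ɾ].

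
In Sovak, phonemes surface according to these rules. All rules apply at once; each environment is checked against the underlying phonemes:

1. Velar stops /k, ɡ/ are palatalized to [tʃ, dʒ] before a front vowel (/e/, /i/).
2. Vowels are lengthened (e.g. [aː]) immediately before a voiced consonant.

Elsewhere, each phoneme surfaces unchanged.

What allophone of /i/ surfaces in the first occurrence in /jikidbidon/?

/i/ (between /j/ and /k/): rule 2 targets it, but not before a voiced consonant → unchanged [i].

[i]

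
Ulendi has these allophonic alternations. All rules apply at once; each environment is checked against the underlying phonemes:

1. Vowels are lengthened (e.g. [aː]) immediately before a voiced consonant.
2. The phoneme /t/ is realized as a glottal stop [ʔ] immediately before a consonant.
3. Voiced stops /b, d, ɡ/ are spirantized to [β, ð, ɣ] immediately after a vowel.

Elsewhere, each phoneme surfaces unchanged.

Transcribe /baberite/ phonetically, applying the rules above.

[baːβeːrite]

/b/ (word-initial) fails the environment for rule 3, so it stays [b].
/a/ meets the environment for rule 1 (before a voiced consonant) → [aː].
/b/ (between /a/ and /e/): immediately after a vowel, so rule 3 applies → [β].
/e/ (between /b/ and /r/) occurs before a voiced consonant → [eː] by rule 1.
/r/ (between /e/ and /i/) is unaffected → [r].
/i/ — between /r/ and /t/; rule 1 does not apply here → [i].
/t/ — between /i/ and /e/; rule 2 does not apply here → [t].
/e/ (word-final) is in the target of rule 1 but the environment (before a voiced consonant) is not met → [e].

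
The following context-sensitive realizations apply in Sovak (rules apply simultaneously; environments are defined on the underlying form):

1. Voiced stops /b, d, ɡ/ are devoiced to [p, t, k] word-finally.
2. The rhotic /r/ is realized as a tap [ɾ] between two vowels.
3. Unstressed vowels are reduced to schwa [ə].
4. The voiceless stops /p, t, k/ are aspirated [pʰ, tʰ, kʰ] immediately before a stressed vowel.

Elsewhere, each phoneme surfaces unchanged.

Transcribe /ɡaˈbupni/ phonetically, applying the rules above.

/ɡ/ — word-initial; rule 1 does not apply here → [ɡ].
Rule 3 applies to /a/ (between /ɡ/ and /b/: in an unstressed syllable) → [ə].
/b/ — between /a/ and /u/; rule 1 does not apply here → [b].
/u/ (between /b/ and /p/): rule 3 targets it, but not in an unstressed syllable → unchanged [u].
/p/ (between /u/ and /n/) is in the target of rule 4 but the environment (immediately before a stressed vowel) is not met → [p].
/n/ — not in any rule's target class → [n].
/i/ — word-final, in an unstressed syllable — surfaces as [ə] (rule 3).

[ɡəˈbupnə]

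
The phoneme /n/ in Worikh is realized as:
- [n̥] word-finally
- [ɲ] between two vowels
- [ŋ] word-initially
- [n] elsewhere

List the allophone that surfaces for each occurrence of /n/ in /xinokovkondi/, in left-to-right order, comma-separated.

Occurrence 1 (position 3): between two vowels → [ɲ].
Occurrence 2 (position 10): no conditioning environment matches → elsewhere allophone [n].

[ɲ], [n]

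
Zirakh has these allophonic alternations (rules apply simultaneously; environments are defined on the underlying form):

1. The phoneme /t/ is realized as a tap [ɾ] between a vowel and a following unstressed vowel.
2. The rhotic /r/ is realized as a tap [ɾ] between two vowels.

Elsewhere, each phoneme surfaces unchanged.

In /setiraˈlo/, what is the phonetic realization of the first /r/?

[ɾ]

/r/ — between /i/ and /a/, between two vowels — surfaces as [ɾ] (rule 2).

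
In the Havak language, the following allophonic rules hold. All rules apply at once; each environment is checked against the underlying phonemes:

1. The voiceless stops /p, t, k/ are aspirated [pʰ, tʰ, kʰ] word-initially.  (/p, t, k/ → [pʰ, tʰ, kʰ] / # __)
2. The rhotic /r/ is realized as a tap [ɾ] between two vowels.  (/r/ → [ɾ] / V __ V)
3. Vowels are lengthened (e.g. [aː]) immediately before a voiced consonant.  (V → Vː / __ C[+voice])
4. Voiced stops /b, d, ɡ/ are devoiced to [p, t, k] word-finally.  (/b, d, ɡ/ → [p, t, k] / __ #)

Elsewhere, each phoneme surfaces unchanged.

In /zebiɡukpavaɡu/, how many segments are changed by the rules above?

4

Segments that undergo a rule: /e/ → [eː] (rule 3); /i/ → [iː] (rule 3); /a/ → [aː] (rule 3); /a/ → [aː] (rule 3).
All other segments surface unchanged.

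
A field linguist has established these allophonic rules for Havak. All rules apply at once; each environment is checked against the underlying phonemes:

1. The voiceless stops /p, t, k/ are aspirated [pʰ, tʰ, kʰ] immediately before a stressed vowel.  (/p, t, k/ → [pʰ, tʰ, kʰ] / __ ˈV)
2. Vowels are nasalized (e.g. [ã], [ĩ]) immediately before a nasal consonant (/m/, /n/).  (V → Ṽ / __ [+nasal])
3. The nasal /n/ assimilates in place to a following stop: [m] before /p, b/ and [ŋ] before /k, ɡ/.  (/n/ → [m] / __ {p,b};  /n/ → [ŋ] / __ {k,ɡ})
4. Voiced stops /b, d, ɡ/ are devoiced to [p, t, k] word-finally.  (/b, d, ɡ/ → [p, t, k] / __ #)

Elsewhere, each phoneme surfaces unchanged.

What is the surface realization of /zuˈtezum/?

[zuˈtʰezũm]

/z/ (word-initial): no rule targets it → [z].
/u/ (between /z/ and /t/) fails the environment for rule 2, so it stays [u].
Rule 1 applies to /t/ (between /u/ and /e/: immediately before a stressed vowel) → [tʰ].
/e/ (between /t/ and /z/): rule 2 targets it, but not before a nasal consonant → unchanged [e].
/z/ stays [z].
/u/ — between /z/ and /m/, before a nasal consonant — surfaces as [ũ] (rule 2).
/m/ (word-final): no rule targets it → [m].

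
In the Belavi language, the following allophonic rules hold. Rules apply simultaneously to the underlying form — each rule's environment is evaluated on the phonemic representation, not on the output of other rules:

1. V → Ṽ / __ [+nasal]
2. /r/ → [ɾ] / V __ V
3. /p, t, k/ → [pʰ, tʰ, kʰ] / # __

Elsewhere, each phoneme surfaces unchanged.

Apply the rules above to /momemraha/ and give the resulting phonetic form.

[mõmẽmraha]

/m/ (word-initial) is unaffected → [m].
Rule 1 applies to /o/ (between /m/ and /m/: before a nasal consonant) → [õ].
/m/ stays [m].
/e/ (between /m/ and /m/): before a nasal consonant, so rule 1 applies → [ẽ].
/m/ (between /e/ and /r/) is unaffected → [m].
/r/ (between /m/ and /a/) fails the environment for rule 2, so it stays [r].
/a/ — between /r/ and /h/; rule 1 does not apply here → [a].
/h/ (between /a/ and /a/): no rule targets it → [h].
/a/ (word-final) is in the target of rule 1 but the environment (before a nasal consonant) is not met → [a].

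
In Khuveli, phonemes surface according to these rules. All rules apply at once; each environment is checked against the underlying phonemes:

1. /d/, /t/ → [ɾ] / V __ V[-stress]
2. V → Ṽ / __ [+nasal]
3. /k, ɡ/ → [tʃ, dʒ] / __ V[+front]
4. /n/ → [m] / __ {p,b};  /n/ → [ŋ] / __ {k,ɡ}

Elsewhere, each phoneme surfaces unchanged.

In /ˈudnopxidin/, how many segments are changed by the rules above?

2

Segments that undergo a rule: /d/ → [ɾ] (rule 1); /i/ → [ĩ] (rule 2).
All other segments surface unchanged.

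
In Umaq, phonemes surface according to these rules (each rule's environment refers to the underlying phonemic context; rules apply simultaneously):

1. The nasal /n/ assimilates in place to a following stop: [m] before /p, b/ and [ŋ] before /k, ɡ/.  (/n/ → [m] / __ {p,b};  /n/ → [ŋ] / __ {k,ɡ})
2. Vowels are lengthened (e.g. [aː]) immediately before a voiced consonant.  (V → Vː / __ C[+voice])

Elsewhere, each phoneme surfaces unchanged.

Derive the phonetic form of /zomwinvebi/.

[zoːmwiːnveːbi]

Rule 2 applies to /o/ (between /z/ and /m/: before a voiced consonant) → [oː].
/i/ (between /w/ and /n/) occurs before a voiced consonant → [iː] by rule 2.
/n/ — between /i/ and /v/; rule 1 does not apply here → [n].
Rule 2 applies to /e/ (between /v/ and /b/: before a voiced consonant) → [eː].
/i/ — word-final; rule 2 does not apply here → [i].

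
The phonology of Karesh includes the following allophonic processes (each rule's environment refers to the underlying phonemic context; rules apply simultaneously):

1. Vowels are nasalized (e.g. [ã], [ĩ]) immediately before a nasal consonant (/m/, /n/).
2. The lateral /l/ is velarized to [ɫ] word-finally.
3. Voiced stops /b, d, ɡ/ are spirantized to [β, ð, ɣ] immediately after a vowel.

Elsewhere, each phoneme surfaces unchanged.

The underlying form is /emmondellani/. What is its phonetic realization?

Rule 1 applies to /e/ (word-initial: before a nasal consonant) → [ẽ].
/m/ — not in any rule's target class → [m].
/m/ (between /m/ and /o/) is unaffected → [m].
/o/ — between /m/ and /n/, before a nasal consonant — surfaces as [õ] (rule 1).
/n/ stays [n].
/d/ (between /n/ and /e/) is in the target of rule 3 but the environment (immediately after a vowel) is not met → [d].
/e/ (between /d/ and /l/): rule 1 targets it, but not before a nasal consonant → unchanged [e].
/l/ (between /e/ and /l/) is in the target of rule 2 but the environment (word-finally) is not met → [l].
/l/ (between /l/ and /a/) is in the target of rule 2 but the environment (word-finally) is not met → [l].
/a/ (between /l/ and /n/) occurs before a nasal consonant → [ã] by rule 1.
/n/ (between /a/ and /i/): no rule targets it → [n].
/i/ (word-final) fails the environment for rule 1, so it stays [i].

[ẽmmõndellãni]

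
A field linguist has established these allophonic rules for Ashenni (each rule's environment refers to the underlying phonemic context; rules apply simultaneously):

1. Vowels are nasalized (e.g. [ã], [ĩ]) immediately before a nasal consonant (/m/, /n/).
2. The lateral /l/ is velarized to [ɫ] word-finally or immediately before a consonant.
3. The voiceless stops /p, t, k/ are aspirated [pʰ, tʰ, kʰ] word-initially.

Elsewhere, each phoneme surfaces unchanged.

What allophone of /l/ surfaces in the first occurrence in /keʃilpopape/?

/l/ (between /i/ and /p/): word-finally or immediately before a consonant, so rule 2 applies → [ɫ].

[ɫ]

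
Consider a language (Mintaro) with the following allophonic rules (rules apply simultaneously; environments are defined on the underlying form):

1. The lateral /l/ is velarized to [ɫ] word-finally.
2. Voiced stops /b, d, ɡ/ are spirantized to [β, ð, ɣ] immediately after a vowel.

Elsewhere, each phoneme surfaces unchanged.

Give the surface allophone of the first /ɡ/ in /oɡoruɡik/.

/ɡ/ (between /o/ and /o/): immediately after a vowel, so rule 2 applies → [ɣ].

[ɣ]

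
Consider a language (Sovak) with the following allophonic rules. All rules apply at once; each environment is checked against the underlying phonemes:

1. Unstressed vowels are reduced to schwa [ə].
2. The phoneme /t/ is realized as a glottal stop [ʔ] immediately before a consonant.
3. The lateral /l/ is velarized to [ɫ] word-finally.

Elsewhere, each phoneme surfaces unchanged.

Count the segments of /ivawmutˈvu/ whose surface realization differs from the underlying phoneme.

4

Segments that undergo a rule: /i/ → [ə] (rule 1); /a/ → [ə] (rule 1); /u/ → [ə] (rule 1); /t/ → [ʔ] (rule 2).
All other segments surface unchanged.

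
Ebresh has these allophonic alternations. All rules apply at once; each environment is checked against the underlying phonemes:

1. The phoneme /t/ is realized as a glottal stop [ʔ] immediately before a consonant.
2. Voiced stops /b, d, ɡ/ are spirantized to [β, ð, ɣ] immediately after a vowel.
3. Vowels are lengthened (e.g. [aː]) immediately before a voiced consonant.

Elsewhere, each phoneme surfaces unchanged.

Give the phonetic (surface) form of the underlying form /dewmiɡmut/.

[deːwmiːɣmut]

/d/ — word-initial; rule 2 does not apply here → [d].
/e/ meets the environment for rule 3 (before a voiced consonant) → [eː].
/w/ — not in any rule's target class → [w].
/m/ (between /w/ and /i/): no rule targets it → [m].
/i/ (between /m/ and /ɡ/) occurs before a voiced consonant → [iː] by rule 3.
/ɡ/ (between /i/ and /m/): immediately after a vowel, so rule 2 applies → [ɣ].
/m/ (between /ɡ/ and /u/) is unaffected → [m].
/u/ (between /m/ and /t/) is in the target of rule 3 but the environment (before a voiced consonant) is not met → [u].
/t/ (word-final) fails the environment for rule 1, so it stays [t].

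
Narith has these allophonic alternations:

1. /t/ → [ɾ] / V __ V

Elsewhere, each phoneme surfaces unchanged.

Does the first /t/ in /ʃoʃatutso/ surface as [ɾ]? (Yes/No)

Rule 1 applies to /t/ (between /a/ and /u/: between two vowels) → [ɾ].
The actual realization is [ɾ], which matches [ɾ].

Yes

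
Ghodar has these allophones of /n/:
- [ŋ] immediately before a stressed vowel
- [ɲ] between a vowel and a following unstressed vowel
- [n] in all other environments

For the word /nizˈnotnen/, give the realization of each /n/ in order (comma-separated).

Occurrence 1 (position 1): no conditioning environment matches → elsewhere allophone [n].
Occurrence 2 (position 4): immediately before a stressed vowel → [ŋ].
Occurrence 3 (position 7): no conditioning environment matches → elsewhere allophone [n].
Occurrence 4 (position 9): no conditioning environment matches → elsewhere allophone [n].

[n], [ŋ], [n], [n]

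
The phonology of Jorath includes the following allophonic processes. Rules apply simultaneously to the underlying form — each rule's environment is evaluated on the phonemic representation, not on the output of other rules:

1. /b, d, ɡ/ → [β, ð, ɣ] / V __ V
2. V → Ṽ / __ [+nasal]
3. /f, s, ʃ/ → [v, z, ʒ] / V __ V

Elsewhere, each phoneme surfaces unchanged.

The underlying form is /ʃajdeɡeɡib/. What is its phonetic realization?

/ʃ/ (word-initial) fails the environment for rule 3, so it stays [ʃ].
/a/ (between /ʃ/ and /j/) is in the target of rule 2 but the environment (before a nasal consonant) is not met → [a].
/j/ (between /a/ and /d/) is unaffected → [j].
/d/ — between /j/ and /e/; rule 1 does not apply here → [d].
/e/ (between /d/ and /ɡ/) is in the target of rule 2 but the environment (before a nasal consonant) is not met → [e].
Rule 1 applies to /ɡ/ (between /e/ and /e/: between two vowels) → [ɣ].
/e/ (between /ɡ/ and /ɡ/): rule 2 targets it, but not before a nasal consonant → unchanged [e].
/ɡ/ (between /e/ and /i/) occurs between two vowels → [ɣ] by rule 1.
/i/ (between /ɡ/ and /b/): rule 2 targets it, but not before a nasal consonant → unchanged [i].
/b/ — word-final; rule 1 does not apply here → [b].

[ʃajdeɣeɣib]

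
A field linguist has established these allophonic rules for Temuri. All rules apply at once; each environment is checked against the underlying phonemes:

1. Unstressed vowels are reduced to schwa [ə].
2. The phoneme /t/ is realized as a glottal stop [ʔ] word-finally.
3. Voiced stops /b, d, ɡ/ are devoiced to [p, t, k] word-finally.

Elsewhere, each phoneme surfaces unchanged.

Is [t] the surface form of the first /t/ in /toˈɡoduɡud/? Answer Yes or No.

/t/ (word-initial): rule 2 targets it, but not word-finally → unchanged [t].
The actual realization is [t], which matches [t].

Yes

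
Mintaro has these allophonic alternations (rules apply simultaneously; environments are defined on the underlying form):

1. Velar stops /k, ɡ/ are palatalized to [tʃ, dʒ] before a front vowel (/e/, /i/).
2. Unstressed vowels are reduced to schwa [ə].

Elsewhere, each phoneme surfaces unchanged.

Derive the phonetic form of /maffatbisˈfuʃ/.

/m/ (word-initial) is unaffected → [m].
/a/ meets the environment for rule 2 (in an unstressed syllable) → [ə].
/f/ (between /a/ and /f/) is unaffected → [f].
/f/ (between /f/ and /a/) is unaffected → [f].
/a/ (between /f/ and /t/) occurs in an unstressed syllable → [ə] by rule 2.
/t/ (between /a/ and /b/) is unaffected → [t].
/b/ (between /t/ and /i/): no rule targets it → [b].
/i/ (between /b/ and /s/): in an unstressed syllable, so rule 2 applies → [ə].
/s/ (between /i/ and /f/): no rule targets it → [s].
/f/ stays [f].
/u/ (between /f/ and /ʃ/) is in the target of rule 2 but the environment (in an unstressed syllable) is not met → [u].
/ʃ/ stays [ʃ].

[məffətbəsˈfuʃ]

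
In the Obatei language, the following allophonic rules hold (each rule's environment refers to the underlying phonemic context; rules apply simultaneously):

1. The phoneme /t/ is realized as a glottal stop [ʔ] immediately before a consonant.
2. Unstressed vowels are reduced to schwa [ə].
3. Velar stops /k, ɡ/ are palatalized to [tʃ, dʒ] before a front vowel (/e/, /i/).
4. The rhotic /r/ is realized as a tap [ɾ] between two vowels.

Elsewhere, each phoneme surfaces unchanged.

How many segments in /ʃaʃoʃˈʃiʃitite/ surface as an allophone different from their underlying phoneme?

5

Segments that undergo a rule: /a/ → [ə] (rule 2); /o/ → [ə] (rule 2); /i/ → [ə] (rule 2); /i/ → [ə] (rule 2); /e/ → [ə] (rule 2).
All other segments surface unchanged.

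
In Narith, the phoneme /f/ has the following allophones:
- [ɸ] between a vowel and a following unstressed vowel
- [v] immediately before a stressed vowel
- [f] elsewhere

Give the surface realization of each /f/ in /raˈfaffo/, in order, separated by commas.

Occurrence 1 (position 3): immediately before a stressed vowel → [v].
Occurrence 2 (position 5): no conditioning environment matches → elsewhere allophone [f].
Occurrence 3 (position 6): no conditioning environment matches → elsewhere allophone [f].

[v], [f], [f]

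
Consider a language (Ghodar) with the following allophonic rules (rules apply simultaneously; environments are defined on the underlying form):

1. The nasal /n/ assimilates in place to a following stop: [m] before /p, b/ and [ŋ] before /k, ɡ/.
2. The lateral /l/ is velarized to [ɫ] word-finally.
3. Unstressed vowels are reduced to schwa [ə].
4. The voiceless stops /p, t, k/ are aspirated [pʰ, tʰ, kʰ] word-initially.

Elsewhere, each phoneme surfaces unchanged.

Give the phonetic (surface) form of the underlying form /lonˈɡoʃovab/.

/l/ (word-initial) fails the environment for rule 2, so it stays [l].
/o/ (between /l/ and /n/) occurs in an unstressed syllable → [ə] by rule 3.
/n/ meets the environment for rule 1 (before a labial or velar stop) → [ŋ].
/ɡ/ — not in any rule's target class → [ɡ].
/o/ (between /ɡ/ and /ʃ/) fails the environment for rule 3, so it stays [o].
/ʃ/ stays [ʃ].
/o/ (between /ʃ/ and /v/) occurs in an unstressed syllable → [ə] by rule 3.
/v/ — not in any rule's target class → [v].
/a/ (between /v/ and /b/) occurs in an unstressed syllable → [ə] by rule 3.
/b/ stays [b].

[ləŋˈɡoʃəvəb]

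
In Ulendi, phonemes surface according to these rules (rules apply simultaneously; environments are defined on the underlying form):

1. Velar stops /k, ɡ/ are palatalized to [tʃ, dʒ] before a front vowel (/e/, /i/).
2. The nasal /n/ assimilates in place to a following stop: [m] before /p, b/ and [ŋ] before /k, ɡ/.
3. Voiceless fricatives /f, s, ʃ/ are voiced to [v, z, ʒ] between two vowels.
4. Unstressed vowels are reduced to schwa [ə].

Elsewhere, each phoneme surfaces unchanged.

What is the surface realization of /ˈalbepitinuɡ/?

[ˈalbəpətənəɡ]

/a/ — word-initial; rule 4 does not apply here → [a].
/e/ — between /b/ and /p/, in an unstressed syllable — surfaces as [ə] (rule 4).
/i/ (between /p/ and /t/): in an unstressed syllable, so rule 4 applies → [ə].
/i/ — between /t/ and /n/, in an unstressed syllable — surfaces as [ə] (rule 4).
/n/ (between /i/ and /u/) is in the target of rule 2 but the environment (before a labial or velar stop) is not met → [n].
/u/ (between /n/ and /ɡ/) occurs in an unstressed syllable → [ə] by rule 4.
/ɡ/ (word-final): rule 1 targets it, but not before a front vowel → unchanged [ɡ].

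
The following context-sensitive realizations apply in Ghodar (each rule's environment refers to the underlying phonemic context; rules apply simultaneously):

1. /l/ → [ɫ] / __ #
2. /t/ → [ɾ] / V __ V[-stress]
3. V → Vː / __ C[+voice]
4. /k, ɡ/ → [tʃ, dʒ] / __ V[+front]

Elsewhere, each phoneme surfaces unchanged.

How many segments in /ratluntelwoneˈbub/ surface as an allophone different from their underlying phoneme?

Segments that undergo a rule: /u/ → [uː] (rule 3); /e/ → [eː] (rule 3); /o/ → [oː] (rule 3); /e/ → [eː] (rule 3); /u/ → [uː] (rule 3).
All other segments surface unchanged.

5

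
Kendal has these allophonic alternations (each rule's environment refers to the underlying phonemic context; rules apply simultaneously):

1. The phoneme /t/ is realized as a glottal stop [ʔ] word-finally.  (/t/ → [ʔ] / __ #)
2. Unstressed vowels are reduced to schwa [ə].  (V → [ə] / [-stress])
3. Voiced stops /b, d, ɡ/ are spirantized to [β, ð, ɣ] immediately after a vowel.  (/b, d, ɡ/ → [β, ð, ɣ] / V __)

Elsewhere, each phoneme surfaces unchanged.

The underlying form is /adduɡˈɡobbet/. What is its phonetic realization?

[əðdəɣˈɡoβbəʔ]

Rule 2 applies to /a/ (word-initial: in an unstressed syllable) → [ə].
/d/ — between /a/ and /d/, immediately after a vowel — surfaces as [ð] (rule 3).
/d/ — between /d/ and /u/; rule 3 does not apply here → [d].
/u/ meets the environment for rule 2 (in an unstressed syllable) → [ə].
/ɡ/ (between /u/ and /ɡ/) occurs immediately after a vowel → [ɣ] by rule 3.
/ɡ/ (between /ɡ/ and /o/): rule 3 targets it, but not immediately after a vowel → unchanged [ɡ].
/o/ (between /ɡ/ and /b/) is in the target of rule 2 but the environment (in an unstressed syllable) is not met → [o].
/b/ — between /o/ and /b/, immediately after a vowel — surfaces as [β] (rule 3).
/b/ — between /b/ and /e/; rule 3 does not apply here → [b].
/e/ (between /b/ and /t/): in an unstressed syllable, so rule 2 applies → [ə].
Rule 1 applies to /t/ (word-final: word-finally) → [ʔ].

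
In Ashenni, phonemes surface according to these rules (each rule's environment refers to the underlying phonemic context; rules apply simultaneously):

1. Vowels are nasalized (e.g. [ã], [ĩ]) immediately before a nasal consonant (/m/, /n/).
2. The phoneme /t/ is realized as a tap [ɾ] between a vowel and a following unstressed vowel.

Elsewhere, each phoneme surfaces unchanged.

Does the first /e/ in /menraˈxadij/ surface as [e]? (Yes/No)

/e/ meets the environment for rule 1 (before a nasal consonant) → [ẽ].
The actual realization is [ẽ], not [e].

No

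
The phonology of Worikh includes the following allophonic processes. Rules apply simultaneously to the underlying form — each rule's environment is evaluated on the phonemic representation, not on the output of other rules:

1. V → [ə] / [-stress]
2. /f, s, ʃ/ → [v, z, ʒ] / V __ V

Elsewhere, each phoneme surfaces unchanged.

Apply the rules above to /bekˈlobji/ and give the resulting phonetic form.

/b/ (word-initial): no rule targets it → [b].
/e/ (between /b/ and /k/) occurs in an unstressed syllable → [ə] by rule 1.
/k/ — not in any rule's target class → [k].
/l/ (between /k/ and /o/): no rule targets it → [l].
/o/ (between /l/ and /b/) is in the target of rule 1 but the environment (in an unstressed syllable) is not met → [o].
/b/ — not in any rule's target class → [b].
/j/ (between /b/ and /i/): no rule targets it → [j].
Rule 1 applies to /i/ (word-final: in an unstressed syllable) → [ə].

[bəkˈlobjə]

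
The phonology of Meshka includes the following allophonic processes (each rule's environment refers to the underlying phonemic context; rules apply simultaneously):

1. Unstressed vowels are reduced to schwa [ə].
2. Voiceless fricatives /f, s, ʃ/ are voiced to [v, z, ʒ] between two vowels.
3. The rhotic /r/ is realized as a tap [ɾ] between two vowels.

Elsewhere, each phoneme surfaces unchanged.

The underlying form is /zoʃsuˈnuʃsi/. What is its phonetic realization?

/z/ — not in any rule's target class → [z].
/o/ — between /z/ and /ʃ/, in an unstressed syllable — surfaces as [ə] (rule 1).
/ʃ/ (between /o/ and /s/) fails the environment for rule 2, so it stays [ʃ].
/s/ — between /ʃ/ and /u/; rule 2 does not apply here → [s].
/u/ (between /s/ and /n/) occurs in an unstressed syllable → [ə] by rule 1.
/n/ (between /u/ and /u/) is unaffected → [n].
/u/ (between /n/ and /ʃ/) fails the environment for rule 1, so it stays [u].
/ʃ/ — between /u/ and /s/; rule 2 does not apply here → [ʃ].
/s/ — between /ʃ/ and /i/; rule 2 does not apply here → [s].
/i/ (word-final) occurs in an unstressed syllable → [ə] by rule 1.

[zəʃsəˈnuʃsə]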